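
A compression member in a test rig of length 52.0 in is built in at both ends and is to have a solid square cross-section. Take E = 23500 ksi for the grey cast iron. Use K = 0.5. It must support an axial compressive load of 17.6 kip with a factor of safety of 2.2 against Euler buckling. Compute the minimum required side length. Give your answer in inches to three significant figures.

a ≈ 1.08 in

Required P_cr = n·P = 2.2 × 17.6 = 38.72 kip
L_e = K·L = 0.5 × 52.0 = 26.00 in
Required I = P_cr·L_e²/(π²E) = 3.872×10^4 × 26.00² / (π² × 2.35×10^7) = 0.1129 in⁴
Solid square: I = a⁴/12  ⇒  a = (12I)^(1/4) = (12×0.1129)^(1/4) = 1.08 in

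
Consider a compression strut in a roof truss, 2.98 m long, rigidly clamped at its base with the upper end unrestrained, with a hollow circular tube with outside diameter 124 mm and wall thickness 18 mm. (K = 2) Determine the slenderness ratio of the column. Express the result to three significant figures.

Inner diameter d_i = 124 − 2×18 = 88.00 mm
I = π(d_o⁴ − d_i⁴)/64 = π(124⁴ − 88.00⁴)/64 = 8.662×10^6 mm⁴
A = 5.994×10^3 mm²;  r_min = √(I/A) = √(8.662×10^6/5.994×10^3) = 38.01 mm
L_e = K·L = 2 × 2.98 m = 5.960 m = 5960.0 mm
λ = L_e / r_min = 5960.0 / 38.01 = 157

λ ≈ 157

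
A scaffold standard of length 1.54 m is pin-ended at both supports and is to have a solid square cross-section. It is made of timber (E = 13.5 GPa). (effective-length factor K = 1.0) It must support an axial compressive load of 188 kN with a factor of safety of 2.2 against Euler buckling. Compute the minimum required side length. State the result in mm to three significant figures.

a ≈ 96.9 mm

Required P_cr = n·P = 2.2 × 188 = 413.6 kN
L_e = K·L = 1 × 1.54 = 1.540 m
Required I = P_cr·L_e²/(π²E) = 4.136×10^5 × 1.540² / (π² × 1.35×10^10) = 7.362×10^-6 m⁴
I_req = 7.362×10^6 mm⁴
Solid square: I = a⁴/12  ⇒  a = (12I)^(1/4) = (12×7.362×10^6)^(1/4) = 96.9 mm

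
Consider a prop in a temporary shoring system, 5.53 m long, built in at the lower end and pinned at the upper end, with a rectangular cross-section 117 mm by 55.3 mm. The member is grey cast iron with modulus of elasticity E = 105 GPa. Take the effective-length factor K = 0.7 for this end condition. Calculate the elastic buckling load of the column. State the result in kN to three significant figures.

P_cr ≈ 114 kN

Buckling occurs about the weak axis: I_min = h·b³/12 with b = 55.3 mm (the shorter side).
I_min = 117×55.3³/12 = 1.649×10^6 mm⁴
I = 1.649×10^6 mm⁴ = 1.649×10^-6 m⁴
Effective length L_e = K·L = 0.7 × 5.53 = 3.871 m
P_cr = π²EI / L_e² = π² × 105×10⁹ × 1.649×10^-6 / 3.871² = 1.140×10^5 N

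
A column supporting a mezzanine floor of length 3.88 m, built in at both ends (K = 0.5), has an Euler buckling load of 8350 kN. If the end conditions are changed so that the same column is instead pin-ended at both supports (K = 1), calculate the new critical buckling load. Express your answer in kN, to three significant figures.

P_cr ∝ 1/K², so P_cr,new = P_cr,old × (K_old/K_new)² = 8350 × (0.5/1)²
= 8350 × 0.2500 = 2090 kN

P_cr ≈ 2090 kN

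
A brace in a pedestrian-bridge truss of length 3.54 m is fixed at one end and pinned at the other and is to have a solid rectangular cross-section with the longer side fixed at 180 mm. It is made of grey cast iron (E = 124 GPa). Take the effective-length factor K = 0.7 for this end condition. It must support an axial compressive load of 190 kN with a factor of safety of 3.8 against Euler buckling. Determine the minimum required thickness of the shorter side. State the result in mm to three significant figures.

b ≈ 62.3 mm

Required P_cr = n·P = 3.8 × 190 = 722.0 kN
L_e = K·L = 0.7 × 3.54 = 2.478 m
Required I = P_cr·L_e²/(π²E) = 7.220×10^5 × 2.478² / (π² × 1.24×10^11) = 3.623×10^-6 m⁴
I_req = 3.623×10^6 mm⁴
Rectangle, weak axis: I_min = h·b³/12 with h = 180 mm fixed  ⇒  b = (12I/h)^(1/3) = 62.3 mm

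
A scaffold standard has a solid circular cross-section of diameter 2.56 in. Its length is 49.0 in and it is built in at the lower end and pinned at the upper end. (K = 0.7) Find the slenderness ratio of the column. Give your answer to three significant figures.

For a solid circle r = d/4 = 2.56/4 = 0.6400 in
L_e = K·L = 0.7 × 49.0 = 34.30 in
λ = L_e / r_min = 34.300 / 0.6400 = 53.6

λ ≈ 53.6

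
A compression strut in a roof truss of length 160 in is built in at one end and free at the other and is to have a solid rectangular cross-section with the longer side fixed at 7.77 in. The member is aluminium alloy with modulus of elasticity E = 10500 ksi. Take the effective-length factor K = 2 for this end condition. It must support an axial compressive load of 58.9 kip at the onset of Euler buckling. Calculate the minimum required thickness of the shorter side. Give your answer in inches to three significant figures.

b ≈ 4.48 in

L_e = K·L = 2 × 160 = 320.0 in
Required I = P_cr·L_e²/(π²E) = 5.890×10^4 × 320.0² / (π² × 1.05×10^7) = 58.20 in⁴
Rectangle, weak axis: I_min = h·b³/12 with h = 7.77 in fixed  ⇒  b = (12I/h)^(1/3) = 4.48 in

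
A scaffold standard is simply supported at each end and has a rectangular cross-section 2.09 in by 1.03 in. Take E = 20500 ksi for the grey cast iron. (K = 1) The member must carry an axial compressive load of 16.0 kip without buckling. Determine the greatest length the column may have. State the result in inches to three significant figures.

L_max ≈ 49.1 in

Buckling occurs about the weak axis: I_min = h·b³/12 with b = 1.03 in (the shorter side).
I_min = 2.09×1.03³/12 = 0.1903 in⁴
At the buckling limit P_cr = P = 1.600×10^4 lb
From P_cr = π²EI/(K·L)²:  L = (1/K)·√(π²EI/P_cr) = (1/1)·√(π²×2.05×10^7×0.1903/1.600×10^4)
L = 49.1 in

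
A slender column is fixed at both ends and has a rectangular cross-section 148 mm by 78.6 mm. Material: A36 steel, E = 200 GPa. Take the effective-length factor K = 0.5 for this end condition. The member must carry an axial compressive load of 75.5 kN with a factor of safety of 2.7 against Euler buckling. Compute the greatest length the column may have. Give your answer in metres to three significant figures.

Buckling occurs about the weak axis: I_min = h·b³/12 with b = 78.6 mm (the shorter side).
I_min = 148×78.6³/12 = 5.989×10^6 mm⁴
I = 5.989×10^-6 m⁴
Required critical load P_cr = n·P = 2.7 × 75.5 = 203.9 kN = 2.038×10^5 N
From P_cr = π²EI/(K·L)²:  L = (1/K)·√(π²EI/P_cr) = (1/0.5)·√(π²×2.00×10^11×5.989×10^-6/2.038×10^5)
L = 15.2 m

L_max ≈ 15.2 m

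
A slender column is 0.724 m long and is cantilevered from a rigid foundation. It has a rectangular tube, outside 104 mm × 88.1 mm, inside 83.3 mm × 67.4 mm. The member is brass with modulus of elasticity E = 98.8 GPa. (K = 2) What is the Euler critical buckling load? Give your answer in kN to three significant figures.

P_cr ≈ 1770 kN

Weak-axis I_min = (h_o·b_o³ − h_i·b_i³)/12 with b_o = 88.1, b_i = 67.40 mm (shorter outer/inner sides).
I_min = (104×88.1³ − 83.30×67.40³)/12 = 3.801×10^6 mm⁴
I = 3.801×10^6 mm⁴ = 3.801×10^-6 m⁴
Effective length L_e = K·L = 2 × 0.724 = 1.448 m
P_cr = π²EI / L_e² = π² × 98.8×10⁹ × 3.801×10^-6 / 1.448² = 1.768×10^6 N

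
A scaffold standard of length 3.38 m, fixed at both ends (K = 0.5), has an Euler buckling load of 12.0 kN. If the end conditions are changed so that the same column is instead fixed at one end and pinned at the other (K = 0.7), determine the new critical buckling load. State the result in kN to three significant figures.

P_cr ∝ 1/K², so P_cr,new = P_cr,old × (K_old/K_new)² = 12.0 × (0.5/0.7)²
= 12.0 × 0.5102 = 6.12 kN

P_cr ≈ 6.12 kN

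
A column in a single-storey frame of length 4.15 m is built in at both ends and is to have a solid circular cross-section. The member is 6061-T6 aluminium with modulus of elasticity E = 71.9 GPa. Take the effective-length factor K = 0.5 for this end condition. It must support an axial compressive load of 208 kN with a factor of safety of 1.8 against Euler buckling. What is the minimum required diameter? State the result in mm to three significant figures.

Required P_cr = n·P = 1.8 × 208 = 374.4 kN
L_e = K·L = 0.5 × 4.15 = 2.075 m
Required I = P_cr·L_e²/(π²E) = 3.744×10^5 × 2.075² / (π² × 7.19×10^10) = 2.272×10^-6 m⁴
I_req = 2.272×10^6 mm⁴
Solid circle: I = πd⁴/64  ⇒  d = (64I/π)^(1/4) = (64×2.272×10^6/π)^(1/4) = 82.5 mm

d ≈ 82.5 mm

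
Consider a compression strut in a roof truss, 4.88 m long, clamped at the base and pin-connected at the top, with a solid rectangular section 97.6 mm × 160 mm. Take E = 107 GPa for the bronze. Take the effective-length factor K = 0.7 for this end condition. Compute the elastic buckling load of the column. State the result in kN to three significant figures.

Buckling occurs about the weak axis: I_min = h·b³/12 with b = 97.6 mm (the shorter side).
I_min = 160×97.6³/12 = 1.240×10^7 mm⁴
I = 1.240×10^7 mm⁴ = 1.240×10^-5 m⁴
Effective length L_e = K·L = 0.7 × 4.88 = 3.416 m
P_cr = π²EI / L_e² = π² × 107×10⁹ × 1.240×10^-5 / 3.416² = 1.122×10^6 N

P_cr ≈ 1120 kN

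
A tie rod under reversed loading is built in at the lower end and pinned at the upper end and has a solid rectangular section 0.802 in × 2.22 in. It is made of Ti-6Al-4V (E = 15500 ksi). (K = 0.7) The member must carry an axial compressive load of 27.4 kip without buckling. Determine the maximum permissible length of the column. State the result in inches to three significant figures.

Buckling occurs about the weak axis: I_min = h·b³/12 with b = 0.802 in (the shorter side).
I_min = 2.22×0.802³/12 = 9.543×10^-2 in⁴
At the buckling limit P_cr = P = 2.740×10^4 lb
From P_cr = π²EI/(K·L)²:  L = (1/K)·√(π²EI/P_cr) = (1/0.7)·√(π²×1.55×10^7×9.543×10^-2/2.740×10^4)
L = 33.0 in

L_max ≈ 33.0 in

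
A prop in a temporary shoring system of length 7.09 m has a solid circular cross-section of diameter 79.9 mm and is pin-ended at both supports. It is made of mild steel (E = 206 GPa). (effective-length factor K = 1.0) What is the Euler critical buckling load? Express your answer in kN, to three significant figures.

P_cr ≈ 80.9 kN

I = πd⁴/64 = π×79.9⁴/64 = 2.001×10^6 mm⁴
I = 2.001×10^6 mm⁴ = 2.001×10^-6 m⁴
Effective length L_e = K·L = 1 × 7.09 = 7.090 m
P_cr = π²EI / L_e² = π² × 206×10⁹ × 2.001×10^-6 / 7.090² = 8.092×10^4 N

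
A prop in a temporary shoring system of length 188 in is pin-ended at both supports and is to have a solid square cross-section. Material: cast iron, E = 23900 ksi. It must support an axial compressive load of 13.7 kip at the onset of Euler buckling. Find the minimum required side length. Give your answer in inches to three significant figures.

a ≈ 2.23 in

L_e = K·L = 1 × 188 = 188.0 in
Required I = P_cr·L_e²/(π²E) = 1.370×10^4 × 188.0² / (π² × 2.39×10^7) = 2.053 in⁴
Solid square: I = a⁴/12  ⇒  a = (12I)^(1/4) = (12×2.053)^(1/4) = 2.23 in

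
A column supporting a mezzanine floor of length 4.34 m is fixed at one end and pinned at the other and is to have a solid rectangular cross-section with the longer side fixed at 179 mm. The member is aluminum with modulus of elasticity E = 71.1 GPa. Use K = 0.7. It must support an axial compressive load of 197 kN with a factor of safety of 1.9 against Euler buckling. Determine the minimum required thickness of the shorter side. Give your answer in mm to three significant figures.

Required P_cr = n·P = 1.9 × 197 = 374.3 kN
L_e = K·L = 0.7 × 4.34 = 3.038 m
Required I = P_cr·L_e²/(π²E) = 3.743×10^5 × 3.038² / (π² × 7.11×10^10) = 4.923×10^-6 m⁴
I_req = 4.923×10^6 mm⁴
Rectangle, weak axis: I_min = h·b³/12 with h = 179 mm fixed  ⇒  b = (12I/h)^(1/3) = 69.1 mm

b ≈ 69.1 mm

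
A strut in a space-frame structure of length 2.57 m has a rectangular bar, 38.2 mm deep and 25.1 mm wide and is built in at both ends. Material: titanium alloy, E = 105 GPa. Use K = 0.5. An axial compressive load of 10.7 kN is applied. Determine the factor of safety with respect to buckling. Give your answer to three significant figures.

n ≈ 2.95

Buckling occurs about the weak axis: I_min = h·b³/12 with b = 25.1 mm (the shorter side).
I_min = 38.2×25.1³/12 = 5.034×10^4 mm⁴
I = 5.034×10^4 mm⁴ = 5.034×10^-8 m⁴
Effective length L_e = K·L = 0.5 × 2.57 = 1.285 m
P_cr = π²EI / L_e² = π² × 105×10⁹ × 5.034×10^-8 / 1.285² = 3.159×10^4 N
Factor of safety n = P_cr / P = 31.593 / 10.7 = 2.95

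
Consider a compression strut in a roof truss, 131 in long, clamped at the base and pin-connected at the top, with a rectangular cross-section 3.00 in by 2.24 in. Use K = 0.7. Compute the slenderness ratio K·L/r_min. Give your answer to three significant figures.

For a rectangle r_min = b/√12 = 2.24/√12 = 0.6466 in
L_e = K·L = 0.7 × 131 = 91.70 in
λ = L_e / r_min = 91.700 / 0.6466 = 142

λ ≈ 142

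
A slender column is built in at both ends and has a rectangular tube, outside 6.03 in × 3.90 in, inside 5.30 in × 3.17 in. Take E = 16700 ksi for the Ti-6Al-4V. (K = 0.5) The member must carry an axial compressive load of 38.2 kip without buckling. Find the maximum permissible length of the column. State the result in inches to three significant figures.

L_max ≈ 521 in

Weak-axis I_min = (h_o·b_o³ − h_i·b_i³)/12 with b_o = 3.90, b_i = 3.170 in (shorter outer/inner sides).
I_min = (6.03×3.90³ − 5.300×3.170³)/12 = 15.74 in⁴
At the buckling limit P_cr = P = 3.820×10^4 lb
From P_cr = π²EI/(K·L)²:  L = (1/K)·√(π²EI/P_cr) = (1/0.5)·√(π²×1.67×10^7×15.74/3.820×10^4)
L = 521 in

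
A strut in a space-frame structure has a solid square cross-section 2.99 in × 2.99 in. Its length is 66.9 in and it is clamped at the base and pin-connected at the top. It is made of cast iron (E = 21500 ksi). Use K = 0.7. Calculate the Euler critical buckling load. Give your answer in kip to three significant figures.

P_cr ≈ 644 kip

I = a⁴/12 = 2.99⁴/12 = 6.660 in⁴
Effective length L_e = K·L = 0.7 × 66.9 = 46.83 in
P_cr = π²EI / L_e² = π² × 21500×10³ × 6.660 / 46.83² = 6.445×10^5 lb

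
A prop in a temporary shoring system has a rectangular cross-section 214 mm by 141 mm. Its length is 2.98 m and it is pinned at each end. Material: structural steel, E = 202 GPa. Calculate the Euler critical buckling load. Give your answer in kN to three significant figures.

P_cr ≈ 11200 kN

Buckling occurs about the weak axis: I_min = h·b³/12 with b = 141 mm (the shorter side).
I_min = 214×141³/12 = 4.999×10^7 mm⁴
I = 4.999×10^7 mm⁴ = 4.999×10^-5 m⁴
Effective length L_e = K·L = 1 × 2.98 = 2.980 m
P_cr = π²EI / L_e² = π² × 202×10⁹ × 4.999×10^-5 / 2.980² = 1.122×10^7 N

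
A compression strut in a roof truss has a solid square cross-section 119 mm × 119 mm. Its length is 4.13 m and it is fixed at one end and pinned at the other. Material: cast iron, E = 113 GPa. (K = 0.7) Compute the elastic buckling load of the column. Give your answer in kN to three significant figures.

I = a⁴/12 = 119⁴/12 = 1.671×10^7 mm⁴
I = 1.671×10^7 mm⁴ = 1.671×10^-5 m⁴
Effective length L_e = K·L = 0.7 × 4.13 = 2.891 m
P_cr = π²EI / L_e² = π² × 113×10⁹ × 1.671×10^-5 / 2.891² = 2.230×10^6 N

P_cr ≈ 2230 kN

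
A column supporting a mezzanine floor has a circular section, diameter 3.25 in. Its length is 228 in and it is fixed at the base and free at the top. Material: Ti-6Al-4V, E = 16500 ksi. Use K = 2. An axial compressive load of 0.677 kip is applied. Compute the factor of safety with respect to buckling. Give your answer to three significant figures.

I = πd⁴/64 = π×3.25⁴/64 = 5.477 in⁴
Effective length L_e = K·L = 2 × 228 = 456.0 in
P_cr = π²EI / L_e² = π² × 16500×10³ × 5.477 / 456.0² = 4.289×10^3 lb
Factor of safety n = P_cr / P = 4.2890 / 0.677 = 6.34

n ≈ 6.34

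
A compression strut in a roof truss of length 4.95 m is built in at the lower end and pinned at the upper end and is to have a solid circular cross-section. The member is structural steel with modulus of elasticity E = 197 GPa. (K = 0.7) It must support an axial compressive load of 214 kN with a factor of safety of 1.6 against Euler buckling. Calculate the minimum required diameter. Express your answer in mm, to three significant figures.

Required P_cr = n·P = 1.6 × 214 = 342.4 kN
L_e = K·L = 0.7 × 4.95 = 3.465 m
Required I = P_cr·L_e²/(π²E) = 3.424×10^5 × 3.465² / (π² × 1.97×10^11) = 2.114×10^-6 m⁴
I_req = 2.114×10^6 mm⁴
Solid circle: I = πd⁴/64  ⇒  d = (64I/π)^(1/4) = (64×2.114×10^6/π)^(1/4) = 81.0 mm

d ≈ 81.0 mm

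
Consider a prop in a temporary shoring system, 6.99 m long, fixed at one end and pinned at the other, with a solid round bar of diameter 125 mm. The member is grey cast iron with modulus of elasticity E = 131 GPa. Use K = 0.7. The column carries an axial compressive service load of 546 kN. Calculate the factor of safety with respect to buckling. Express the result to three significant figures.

n ≈ 1.19

I = πd⁴/64 = π×125⁴/64 = 1.198×10^7 mm⁴
I = 1.198×10^7 mm⁴ = 1.198×10^-5 m⁴
Effective length L_e = K·L = 0.7 × 6.99 = 4.893 m
P_cr = π²EI / L_e² = π² × 131×10⁹ × 1.198×10^-5 / 4.893² = 6.472×10^5 N
Factor of safety n = P_cr / P = 647.19 / 546 = 1.19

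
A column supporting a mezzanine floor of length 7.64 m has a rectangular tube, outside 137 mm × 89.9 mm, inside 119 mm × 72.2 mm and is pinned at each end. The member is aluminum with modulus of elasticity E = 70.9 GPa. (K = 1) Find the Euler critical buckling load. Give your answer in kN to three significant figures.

Weak-axis I_min = (h_o·b_o³ − h_i·b_i³)/12 with b_o = 89.9, b_i = 72.20 mm (shorter outer/inner sides).
I_min = (137×89.9³ − 119.0×72.20³)/12 = 4.563×10^6 mm⁴
I = 4.563×10^6 mm⁴ = 4.563×10^-6 m⁴
Effective length L_e = K·L = 1 × 7.64 = 7.640 m
P_cr = π²EI / L_e² = π² × 70.9×10⁹ × 4.563×10^-6 / 7.640² = 5.470×10^4 N

P_cr ≈ 54.7 kN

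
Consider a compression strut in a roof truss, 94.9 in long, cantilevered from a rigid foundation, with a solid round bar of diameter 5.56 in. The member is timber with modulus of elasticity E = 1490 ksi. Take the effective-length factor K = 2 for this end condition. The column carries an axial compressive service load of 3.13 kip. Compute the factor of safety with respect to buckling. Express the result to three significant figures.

n ≈ 6.12

I = πd⁴/64 = π×5.56⁴/64 = 46.91 in⁴
Effective length L_e = K·L = 2 × 94.9 = 189.8 in
P_cr = π²EI / L_e² = π² × 1490×10³ × 46.91 / 189.8² = 1.915×10^4 lb
Factor of safety n = P_cr / P = 19.150 / 3.13 = 6.12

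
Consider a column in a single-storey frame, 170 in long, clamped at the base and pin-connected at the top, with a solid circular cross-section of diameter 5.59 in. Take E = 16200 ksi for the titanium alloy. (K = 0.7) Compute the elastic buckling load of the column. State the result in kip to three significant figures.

I = πd⁴/64 = π×5.59⁴/64 = 47.93 in⁴
Effective length L_e = K·L = 0.7 × 170 = 119.0 in
P_cr = π²EI / L_e² = π² × 16200×10³ × 47.93 / 119.0² = 5.412×10^5 lb

P_cr ≈ 541 kip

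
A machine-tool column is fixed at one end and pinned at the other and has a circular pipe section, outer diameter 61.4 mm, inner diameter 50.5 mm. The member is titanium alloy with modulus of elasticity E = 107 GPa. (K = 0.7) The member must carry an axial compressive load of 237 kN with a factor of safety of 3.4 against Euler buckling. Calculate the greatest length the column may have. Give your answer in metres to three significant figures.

d_o = 61.4 mm, d_i = 50.5 mm
I = π(d_o⁴ − d_i⁴)/64 = π(61.4⁴ − 50.50⁴)/64 = 3.784×10^5 mm⁴
I = 3.784×10^-7 m⁴
Required critical load P_cr = n·P = 3.4 × 237 = 805.8 kN = 8.058×10^5 N
From P_cr = π²EI/(K·L)²:  L = (1/K)·√(π²EI/P_cr) = (1/0.7)·√(π²×1.07×10^11×3.784×10^-7/8.058×10^5)
L = 1.01 m

L_max ≈ 1.01 m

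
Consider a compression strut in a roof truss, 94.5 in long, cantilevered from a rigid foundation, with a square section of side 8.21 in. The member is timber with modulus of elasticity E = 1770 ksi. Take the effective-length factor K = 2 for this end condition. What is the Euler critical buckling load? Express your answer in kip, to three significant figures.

I = a⁴/12 = 8.21⁴/12 = 378.6 in⁴
Effective length L_e = K·L = 2 × 94.5 = 189.0 in
P_cr = π²EI / L_e² = π² × 1770×10³ × 378.6 / 189.0² = 1.852×10^5 lb

P_cr ≈ 185 kip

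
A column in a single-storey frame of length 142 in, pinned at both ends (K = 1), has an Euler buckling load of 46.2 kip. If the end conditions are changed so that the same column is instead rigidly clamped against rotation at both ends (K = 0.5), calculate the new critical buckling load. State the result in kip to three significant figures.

P_cr ≈ 185 kip

P_cr ∝ 1/K², so P_cr,new = P_cr,old × (K_old/K_new)² = 46.2 × (1/0.5)²
= 46.2 × 4.000 = 185 kip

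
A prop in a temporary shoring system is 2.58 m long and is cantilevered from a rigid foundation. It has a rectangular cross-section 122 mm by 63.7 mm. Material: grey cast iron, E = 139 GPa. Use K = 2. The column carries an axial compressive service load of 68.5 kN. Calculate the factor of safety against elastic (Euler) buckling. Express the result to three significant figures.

Buckling occurs about the weak axis: I_min = h·b³/12 with b = 63.7 mm (the shorter side).
I_min = 122×63.7³/12 = 2.628×10^6 mm⁴
I = 2.628×10^6 mm⁴ = 2.628×10^-6 m⁴
Effective length L_e = K·L = 2 × 2.58 = 5.160 m
P_cr = π²EI / L_e² = π² × 139×10⁹ × 2.628×10^-6 / 5.160² = 1.354×10^5 N
Factor of safety n = P_cr / P = 135.40 / 68.5 = 1.98

n ≈ 1.98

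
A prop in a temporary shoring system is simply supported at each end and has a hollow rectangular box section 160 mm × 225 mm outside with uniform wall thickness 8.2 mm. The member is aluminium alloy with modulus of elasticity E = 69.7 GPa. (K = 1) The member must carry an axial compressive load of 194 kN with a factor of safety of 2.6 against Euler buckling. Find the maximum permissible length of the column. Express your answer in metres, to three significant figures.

L_max ≈ 5.88 m

Inner dimensions: h_i = 225 − 2×8.2 = 208.6 mm, b_i = 160 − 2×8.2 = 143.6 mm
Weak-axis I_min = (h_o·b_o³ − h_i·b_i³)/12 with b_o = 160, b_i = 143.6 mm (shorter outer/inner sides).
I_min = (225×160³ − 208.6×143.6³)/12 = 2.532×10^7 mm⁴
I = 2.532×10^-5 m⁴
Required critical load P_cr = n·P = 2.6 × 194 = 504.4 kN = 5.044×10^5 N
From P_cr = π²EI/(K·L)²:  L = (1/K)·√(π²EI/P_cr) = (1/1)·√(π²×6.97×10^10×2.532×10^-5/5.044×10^5)
L = 5.88 m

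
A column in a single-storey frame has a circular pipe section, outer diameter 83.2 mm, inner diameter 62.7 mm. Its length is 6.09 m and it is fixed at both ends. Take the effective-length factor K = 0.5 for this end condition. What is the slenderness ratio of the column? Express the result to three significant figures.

d_o = 83.2 mm, d_i = 62.7 mm
I = π(d_o⁴ − d_i⁴)/64 = π(83.2⁴ − 62.70⁴)/64 = 1.593×10^6 mm⁴
A = 2.349×10^3 mm²;  r_min = √(I/A) = √(1.593×10^6/2.349×10^3) = 26.05 mm
L_e = K·L = 0.5 × 6.09 m = 3.045 m = 3045.0 mm
λ = L_e / r_min = 3045.0 / 26.05 = 117

λ ≈ 117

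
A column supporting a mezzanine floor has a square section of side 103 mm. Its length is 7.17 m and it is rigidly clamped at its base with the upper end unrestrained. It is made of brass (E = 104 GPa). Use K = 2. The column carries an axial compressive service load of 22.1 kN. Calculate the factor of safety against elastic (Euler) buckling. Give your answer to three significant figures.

I = a⁴/12 = 103⁴/12 = 9.379×10^6 mm⁴
I = 9.379×10^6 mm⁴ = 9.379×10^-6 m⁴
Effective length L_e = K·L = 2 × 7.17 = 14.34 m
P_cr = π²EI / L_e² = π² × 104×10⁹ × 9.379×10^-6 / 14.34² = 4.682×10^4 N
Factor of safety n = P_cr / P = 46.817 / 22.1 = 2.12

n ≈ 2.12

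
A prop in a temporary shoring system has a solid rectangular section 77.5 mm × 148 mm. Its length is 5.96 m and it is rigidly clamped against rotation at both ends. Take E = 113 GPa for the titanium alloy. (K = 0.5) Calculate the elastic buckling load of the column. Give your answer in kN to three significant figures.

Buckling occurs about the weak axis: I_min = h·b³/12 with b = 77.5 mm (the shorter side).
I_min = 148×77.5³/12 = 5.741×10^6 mm⁴
I = 5.741×10^6 mm⁴ = 5.741×10^-6 m⁴
Effective length L_e = K·L = 0.5 × 5.96 = 2.980 m
P_cr = π²EI / L_e² = π² × 113×10⁹ × 5.741×10^-6 / 2.980² = 7.210×10^5 N

P_cr ≈ 721 kN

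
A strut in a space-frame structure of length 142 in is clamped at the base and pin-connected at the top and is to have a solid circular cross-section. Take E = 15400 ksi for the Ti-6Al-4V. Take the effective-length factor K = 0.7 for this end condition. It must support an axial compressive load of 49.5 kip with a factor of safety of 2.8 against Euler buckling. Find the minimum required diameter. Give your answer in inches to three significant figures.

d ≈ 3.68 in

Required P_cr = n·P = 2.8 × 49.5 = 138.6 kip
L_e = K·L = 0.7 × 142 = 99.40 in
Required I = P_cr·L_e²/(π²E) = 1.386×10^5 × 99.40² / (π² × 1.54×10^7) = 9.010 in⁴
Solid circle: I = πd⁴/64  ⇒  d = (64I/π)^(1/4) = (64×9.010/π)^(1/4) = 3.68 in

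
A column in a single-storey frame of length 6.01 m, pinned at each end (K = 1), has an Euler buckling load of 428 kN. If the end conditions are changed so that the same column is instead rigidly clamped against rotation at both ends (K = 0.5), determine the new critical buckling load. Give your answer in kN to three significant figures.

P_cr ∝ 1/K², so P_cr,new = P_cr,old × (K_old/K_new)² = 428 × (1/0.5)²
= 428 × 4.000 = 1710 kN

P_cr ≈ 1710 kN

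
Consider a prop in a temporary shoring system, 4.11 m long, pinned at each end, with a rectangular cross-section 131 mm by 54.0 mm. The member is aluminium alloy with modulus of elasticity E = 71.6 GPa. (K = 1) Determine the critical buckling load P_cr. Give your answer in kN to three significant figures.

Buckling occurs about the weak axis: I_min = h·b³/12 with b = 54.0 mm (the shorter side).
I_min = 131×54.0³/12 = 1.719×10^6 mm⁴
I = 1.719×10^6 mm⁴ = 1.719×10^-6 m⁴
Effective length L_e = K·L = 1 × 4.11 = 4.110 m
P_cr = π²EI / L_e² = π² × 71.6×10⁹ × 1.719×10^-6 / 4.110² = 7.191×10^4 N

P_cr ≈ 71.9 kN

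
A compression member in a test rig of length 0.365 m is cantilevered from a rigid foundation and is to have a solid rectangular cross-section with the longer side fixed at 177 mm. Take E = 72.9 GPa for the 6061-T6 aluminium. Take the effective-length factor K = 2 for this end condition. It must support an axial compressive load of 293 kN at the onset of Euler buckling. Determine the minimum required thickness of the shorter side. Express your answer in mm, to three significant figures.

b ≈ 24.5 mm

L_e = K·L = 2 × 0.365 = 0.7300 m
Required I = P_cr·L_e²/(π²E) = 2.930×10^5 × 0.7300² / (π² × 7.29×10^10) = 2.170×10^-7 m⁴
I_req = 2.170×10^5 mm⁴
Rectangle, weak axis: I_min = h·b³/12 with h = 177 mm fixed  ⇒  b = (12I/h)^(1/3) = 24.5 mm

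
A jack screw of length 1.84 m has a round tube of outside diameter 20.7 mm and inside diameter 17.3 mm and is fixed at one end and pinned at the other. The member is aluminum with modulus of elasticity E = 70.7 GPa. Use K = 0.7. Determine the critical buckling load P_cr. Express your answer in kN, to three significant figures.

d_o = 20.7 mm, d_i = 17.3 mm
I = π(d_o⁴ − d_i⁴)/64 = π(20.7⁴ − 17.30⁴)/64 = 4.616×10^3 mm⁴
I = 4.616×10^3 mm⁴ = 4.616×10^-9 m⁴
Effective length L_e = K·L = 0.7 × 1.84 = 1.288 m
P_cr = π²EI / L_e² = π² × 70.7×10⁹ × 4.616×10^-9 / 1.288² = 1.941×10^3 N

P_cr ≈ 1.94 kN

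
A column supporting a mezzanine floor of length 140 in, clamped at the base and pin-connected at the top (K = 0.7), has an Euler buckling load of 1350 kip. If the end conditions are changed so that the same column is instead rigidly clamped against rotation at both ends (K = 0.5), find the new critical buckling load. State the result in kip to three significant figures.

P_cr ≈ 2650 kip

P_cr ∝ 1/K², so P_cr,new = P_cr,old × (K_old/K_new)² = 1350 × (0.7/0.5)²
= 1350 × 1.960 = 2650 kip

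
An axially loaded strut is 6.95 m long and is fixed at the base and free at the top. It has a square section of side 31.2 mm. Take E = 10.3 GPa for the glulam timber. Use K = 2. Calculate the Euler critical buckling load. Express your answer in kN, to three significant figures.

P_cr ≈ 0.0415 kN

I = a⁴/12 = 31.2⁴/12 = 7.897×10^4 mm⁴
I = 7.897×10^4 mm⁴ = 7.897×10^-8 m⁴
Effective length L_e = K·L = 2 × 6.95 = 13.90 m
P_cr = π²EI / L_e² = π² × 10.3×10⁹ × 7.897×10^-8 / 13.90² = 41.55 N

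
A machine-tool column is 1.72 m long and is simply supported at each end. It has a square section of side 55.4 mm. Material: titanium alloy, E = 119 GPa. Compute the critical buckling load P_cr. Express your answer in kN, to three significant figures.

P_cr ≈ 312 kN

I = a⁴/12 = 55.4⁴/12 = 7.850×10^5 mm⁴
I = 7.850×10^5 mm⁴ = 7.850×10^-7 m⁴
Effective length L_e = K·L = 1 × 1.72 = 1.720 m
P_cr = π²EI / L_e² = π² × 119×10⁹ × 7.850×10^-7 / 1.720² = 3.116×10^5 N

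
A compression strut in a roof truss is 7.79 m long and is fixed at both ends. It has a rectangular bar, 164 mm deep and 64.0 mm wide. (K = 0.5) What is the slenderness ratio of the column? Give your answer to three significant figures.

λ ≈ 211

Buckling occurs about the weak axis: I_min = h·b³/12 with b = 64.0 mm (the shorter side).
I_min = 164×64.0³/12 = 3.583×10^6 mm⁴
A = 1.050×10^4 mm²;  r_min = √(I/A) = √(3.583×10^6/1.050×10^4) = 18.48 mm
L_e = K·L = 0.5 × 7.79 m = 3.895 m = 3895.0 mm
λ = L_e / r_min = 3895.0 / 18.48 = 211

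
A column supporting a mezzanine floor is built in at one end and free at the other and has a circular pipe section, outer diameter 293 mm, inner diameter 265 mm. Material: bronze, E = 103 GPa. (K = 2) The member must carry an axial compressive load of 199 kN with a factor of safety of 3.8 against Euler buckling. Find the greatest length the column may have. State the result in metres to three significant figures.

d_o = 293 mm, d_i = 265 mm
I = π(d_o⁴ − d_i⁴)/64 = π(293⁴ − 265.0⁴)/64 = 1.197×10^8 mm⁴
I = 1.197×10^-4 m⁴
Required critical load P_cr = n·P = 3.8 × 199 = 756.2 kN = 7.562×10^5 N
From P_cr = π²EI/(K·L)²:  L = (1/K)·√(π²EI/P_cr) = (1/2)·√(π²×1.03×10^11×1.197×10^-4/7.562×10^5)
L = 6.34 m

L_max ≈ 6.34 m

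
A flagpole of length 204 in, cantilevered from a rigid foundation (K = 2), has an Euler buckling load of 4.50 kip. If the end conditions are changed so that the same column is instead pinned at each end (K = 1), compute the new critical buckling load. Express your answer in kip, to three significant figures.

P_cr ≈ 18.0 kip

P_cr ∝ 1/K², so P_cr,new = P_cr,old × (K_old/K_new)² = 4.50 × (2/1)²
= 4.50 × 4.000 = 18.0 kip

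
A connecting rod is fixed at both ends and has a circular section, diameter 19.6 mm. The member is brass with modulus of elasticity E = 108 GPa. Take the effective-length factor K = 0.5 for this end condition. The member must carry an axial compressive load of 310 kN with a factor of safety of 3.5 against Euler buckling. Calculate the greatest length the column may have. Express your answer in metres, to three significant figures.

I = πd⁴/64 = π×19.6⁴/64 = 7.244×10^3 mm⁴
I = 7.244×10^-9 m⁴
Required critical load P_cr = n·P = 3.5 × 310 = 1085 kN = 1.085×10^6 N
From P_cr = π²EI/(K·L)²:  L = (1/K)·√(π²EI/P_cr) = (1/0.5)·√(π²×1.08×10^11×7.244×10^-9/1.085×10^6)
L = 0.169 m

L_max ≈ 0.169 m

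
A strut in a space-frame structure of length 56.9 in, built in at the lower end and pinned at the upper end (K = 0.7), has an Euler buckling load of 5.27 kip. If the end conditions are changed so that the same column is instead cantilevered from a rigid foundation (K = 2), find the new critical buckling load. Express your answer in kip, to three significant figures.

P_cr ∝ 1/K², so P_cr,new = P_cr,old × (K_old/K_new)² = 5.27 × (0.7/2)²
= 5.27 × 0.1225 = 0.646 kip

P_cr ≈ 0.646 kip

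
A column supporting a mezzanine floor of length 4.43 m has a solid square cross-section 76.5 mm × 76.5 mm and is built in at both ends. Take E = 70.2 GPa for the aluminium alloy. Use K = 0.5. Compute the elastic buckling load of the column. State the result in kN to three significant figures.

I = a⁴/12 = 76.5⁴/12 = 2.854×10^6 mm⁴
I = 2.854×10^6 mm⁴ = 2.854×10^-6 m⁴
Effective length L_e = K·L = 0.5 × 4.43 = 2.215 m
P_cr = π²EI / L_e² = π² × 70.2×10⁹ × 2.854×10^-6 / 2.215² = 4.030×10^5 N

P_cr ≈ 403 kN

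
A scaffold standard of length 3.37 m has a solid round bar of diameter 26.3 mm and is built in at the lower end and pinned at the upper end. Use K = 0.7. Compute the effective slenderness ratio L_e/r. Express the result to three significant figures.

I = πd⁴/64 = π×26.3⁴/64 = 2.349×10^4 mm⁴
A = 543.3 mm²;  r_min = √(I/A) = √(2.349×10^4/543.3) = 6.575 mm
L_e = K·L = 0.7 × 3.37 m = 2.359 m = 2359.0 mm
λ = L_e / r_min = 2359.0 / 6.575 = 359

λ ≈ 359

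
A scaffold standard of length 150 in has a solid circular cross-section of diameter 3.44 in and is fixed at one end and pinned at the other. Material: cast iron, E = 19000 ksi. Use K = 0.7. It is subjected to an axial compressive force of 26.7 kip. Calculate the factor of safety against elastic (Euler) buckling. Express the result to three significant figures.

n ≈ 4.38

I = πd⁴/64 = π×3.44⁴/64 = 6.874 in⁴
Effective length L_e = K·L = 0.7 × 150 = 105.0 in
P_cr = π²EI / L_e² = π² × 19000×10³ × 6.874 / 105.0² = 1.169×10^5 lb
Factor of safety n = P_cr / P = 116.92 / 26.7 = 4.38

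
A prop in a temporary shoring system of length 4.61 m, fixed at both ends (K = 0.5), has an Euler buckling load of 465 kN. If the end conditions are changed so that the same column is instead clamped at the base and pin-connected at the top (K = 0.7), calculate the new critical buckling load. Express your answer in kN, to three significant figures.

P_cr ∝ 1/K², so P_cr,new = P_cr,old × (K_old/K_new)² = 465 × (0.5/0.7)²
= 465 × 0.5102 = 237 kN

P_cr ≈ 237 kN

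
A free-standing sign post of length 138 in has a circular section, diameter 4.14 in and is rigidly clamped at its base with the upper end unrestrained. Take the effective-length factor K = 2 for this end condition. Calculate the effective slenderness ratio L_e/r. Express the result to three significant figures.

For a solid circle r = d/4 = 4.14/4 = 1.035 in
L_e = K·L = 2 × 138 = 276.0 in
λ = L_e / r_min = 276.00 / 1.035 = 267

λ ≈ 267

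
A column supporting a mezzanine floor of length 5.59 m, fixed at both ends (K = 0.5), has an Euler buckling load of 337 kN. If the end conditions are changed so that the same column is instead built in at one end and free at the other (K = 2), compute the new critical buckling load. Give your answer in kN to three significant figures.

P_cr ∝ 1/K², so P_cr,new = P_cr,old × (K_old/K_new)² = 337 × (0.5/2)²
= 337 × 0.06250 = 21.1 kN

P_cr ≈ 21.1 kN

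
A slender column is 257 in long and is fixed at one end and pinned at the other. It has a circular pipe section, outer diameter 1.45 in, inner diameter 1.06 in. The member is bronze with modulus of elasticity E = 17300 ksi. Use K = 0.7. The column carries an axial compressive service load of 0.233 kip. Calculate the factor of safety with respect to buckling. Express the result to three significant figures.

n ≈ 3.51

d_o = 1.45 in, d_i = 1.06 in
I = π(d_o⁴ − d_i⁴)/64 = π(1.45⁴ − 1.060⁴)/64 = 0.1550 in⁴
Effective length L_e = K·L = 0.7 × 257 = 179.9 in
P_cr = π²EI / L_e² = π² × 17300×10³ × 0.1550 / 179.9² = 817.8 lb
Factor of safety n = P_cr / P = 0.81784 / 0.233 = 3.51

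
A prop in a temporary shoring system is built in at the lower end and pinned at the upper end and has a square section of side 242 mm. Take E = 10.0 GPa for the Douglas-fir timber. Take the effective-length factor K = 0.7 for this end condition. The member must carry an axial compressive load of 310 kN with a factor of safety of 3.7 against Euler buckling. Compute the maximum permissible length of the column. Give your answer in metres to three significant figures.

I = a⁴/12 = 242⁴/12 = 2.858×10^8 mm⁴
I = 2.858×10^-4 m⁴
Required critical load P_cr = n·P = 3.7 × 310 = 1147 kN = 1.147×10^6 N
From P_cr = π²EI/(K·L)²:  L = (1/K)·√(π²EI/P_cr) = (1/0.7)·√(π²×1.00×10^10×2.858×10^-4/1.147×10^6)
L = 7.08 m

L_max ≈ 7.08 m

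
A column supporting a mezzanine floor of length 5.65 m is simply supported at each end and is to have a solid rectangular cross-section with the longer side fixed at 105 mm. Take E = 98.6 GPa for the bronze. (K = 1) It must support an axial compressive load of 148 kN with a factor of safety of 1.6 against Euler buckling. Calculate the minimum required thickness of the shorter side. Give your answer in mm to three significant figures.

Required P_cr = n·P = 1.6 × 148 = 236.8 kN
L_e = K·L = 1 × 5.65 = 5.650 m
Required I = P_cr·L_e²/(π²E) = 2.368×10^5 × 5.650² / (π² × 9.86×10^10) = 7.768×10^-6 m⁴
I_req = 7.768×10^6 mm⁴
Rectangle, weak axis: I_min = h·b³/12 with h = 105 mm fixed  ⇒  b = (12I/h)^(1/3) = 96.1 mm

b ≈ 96.1 mm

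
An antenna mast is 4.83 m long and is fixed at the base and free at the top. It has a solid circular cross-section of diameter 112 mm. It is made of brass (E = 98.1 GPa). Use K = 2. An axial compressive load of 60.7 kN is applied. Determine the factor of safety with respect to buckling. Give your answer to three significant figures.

n ≈ 1.32

I = πd⁴/64 = π×112⁴/64 = 7.724×10^6 mm⁴
I = 7.724×10^6 mm⁴ = 7.724×10^-6 m⁴
Effective length L_e = K·L = 2 × 4.83 = 9.660 m
P_cr = π²EI / L_e² = π² × 98.1×10⁹ × 7.724×10^-6 / 9.660² = 8.014×10^4 N
Factor of safety n = P_cr / P = 80.141 / 60.7 = 1.32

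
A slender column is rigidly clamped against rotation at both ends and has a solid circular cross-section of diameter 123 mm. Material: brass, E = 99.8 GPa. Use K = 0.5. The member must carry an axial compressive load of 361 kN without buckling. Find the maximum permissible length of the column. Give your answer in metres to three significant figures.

I = πd⁴/64 = π×123⁴/64 = 1.124×10^7 mm⁴
I = 1.124×10^-5 m⁴
At the buckling limit P_cr = P = 3.610×10^5 N
From P_cr = π²EI/(K·L)²:  L = (1/K)·√(π²EI/P_cr) = (1/0.5)·√(π²×9.98×10^10×1.124×10^-5/3.610×10^5)
L = 11.1 m

L_max ≈ 11.1 m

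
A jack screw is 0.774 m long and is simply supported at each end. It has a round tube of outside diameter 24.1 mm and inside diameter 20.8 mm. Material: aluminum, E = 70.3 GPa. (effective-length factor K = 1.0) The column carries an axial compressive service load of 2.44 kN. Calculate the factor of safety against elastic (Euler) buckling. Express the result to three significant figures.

d_o = 24.1 mm, d_i = 20.8 mm
I = π(d_o⁴ − d_i⁴)/64 = π(24.1⁴ − 20.80⁴)/64 = 7.371×10^3 mm⁴
I = 7.371×10^3 mm⁴ = 7.371×10^-9 m⁴
Effective length L_e = K·L = 1 × 0.774 = 0.7740 m
P_cr = π²EI / L_e² = π² × 70.3×10⁹ × 7.371×10^-9 / 0.7740² = 8.537×10^3 N
Factor of safety n = P_cr / P = 8.5370 / 2.44 = 3.50

n ≈ 3.50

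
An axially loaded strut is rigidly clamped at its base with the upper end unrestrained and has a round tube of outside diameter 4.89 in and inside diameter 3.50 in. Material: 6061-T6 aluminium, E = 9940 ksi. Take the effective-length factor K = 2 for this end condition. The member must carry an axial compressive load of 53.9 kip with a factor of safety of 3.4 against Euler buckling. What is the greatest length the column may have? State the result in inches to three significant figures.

L_max ≈ 52.6 in

d_o = 4.89 in, d_i = 3.50 in
I = π(d_o⁴ − d_i⁴)/64 = π(4.89⁴ − 3.500⁴)/64 = 20.70 in⁴
Required critical load P_cr = n·P = 3.4 × 53.9 = 183.3 kip = 1.833×10^5 lb
From P_cr = π²EI/(K·L)²:  L = (1/K)·√(π²EI/P_cr) = (1/2)·√(π²×9.94×10^6×20.70/1.833×10^5)
L = 52.6 in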